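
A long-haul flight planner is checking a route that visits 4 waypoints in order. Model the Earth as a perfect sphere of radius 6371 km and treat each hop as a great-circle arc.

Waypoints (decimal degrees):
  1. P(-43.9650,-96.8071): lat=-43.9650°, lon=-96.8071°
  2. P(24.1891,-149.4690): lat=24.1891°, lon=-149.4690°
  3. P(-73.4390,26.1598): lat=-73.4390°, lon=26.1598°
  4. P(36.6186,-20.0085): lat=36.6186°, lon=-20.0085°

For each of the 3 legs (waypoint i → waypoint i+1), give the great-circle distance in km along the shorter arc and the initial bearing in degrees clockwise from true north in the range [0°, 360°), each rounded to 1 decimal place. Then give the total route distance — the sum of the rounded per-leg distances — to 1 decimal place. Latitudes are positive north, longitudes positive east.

Leg 1: φ1=-0.7673340, φ2=0.4221794, Δφ=1.1895134, Δλ=-0.9191235 rad; a=sin²(Δφ/2)+cosφ1·cosφ2·sin²(Δλ/2)=0.4431182029; c=2·atan2(√a, √(1-a))=1.456785901; dist=6371·c=9281.183 ≈ 9281.2 km; running total=9281.2 km
Leg 1 bearing: y=sinΔλ·cosφ2=-0.72526164, x=cosφ1·sinφ2-sinφ1·cosφ2·cosΔλ=0.67900913; θ=atan2(y, x)=-46.8865° <0 so +360° → 313.1135° ≈ 313.1°
Leg 2: φ1=0.4221794, φ2=-1.2817523, Δφ=-1.7039318, Δλ=3.0653008 rad; a=sin²(Δφ/2)+cosφ1·cosφ2·sin²(Δλ/2)=0.8260023785; c=2·atan2(√a, √(1-a))=2.281021816; dist=6371·c=14532.390 ≈ 14532.4 km; running total=23813.6 km
Leg 2 bearing: y=sinΔλ·cosφ2=0.02172483, x=cosφ1·sinφ2-sinφ1·cosφ2·cosΔλ=-0.75790357; θ=atan2(y, x)=178.3581° ≈ 178.4°
Leg 3: φ1=-1.2817523, φ2=0.6391151, Δφ=1.9208675, Δλ=-0.8057888 rad; a=sin²(Δφ/2)+cosφ1·cosφ2·sin²(Δλ/2)=0.7066518933; c=2·atan2(√a, √(1-a))=1.996875584; dist=6371·c=12722.094 ≈ 12722.1 km; running total=36535.7 km
Leg 3 bearing: y=sinΔλ·cosφ2=-0.57899455, x=cosφ1·sinφ2-sinφ1·cosφ2·cosΔλ=0.70281242; θ=atan2(y, x)=-39.4826° <0 so +360° → 320.5174° ≈ 320.5°

Leg 1: dist=9281.2 km, bearing=313.1°
Leg 2: dist=14532.4 km, bearing=178.4°
Leg 3: dist=12722.1 km, bearing=320.5°
Total: 36535.7 km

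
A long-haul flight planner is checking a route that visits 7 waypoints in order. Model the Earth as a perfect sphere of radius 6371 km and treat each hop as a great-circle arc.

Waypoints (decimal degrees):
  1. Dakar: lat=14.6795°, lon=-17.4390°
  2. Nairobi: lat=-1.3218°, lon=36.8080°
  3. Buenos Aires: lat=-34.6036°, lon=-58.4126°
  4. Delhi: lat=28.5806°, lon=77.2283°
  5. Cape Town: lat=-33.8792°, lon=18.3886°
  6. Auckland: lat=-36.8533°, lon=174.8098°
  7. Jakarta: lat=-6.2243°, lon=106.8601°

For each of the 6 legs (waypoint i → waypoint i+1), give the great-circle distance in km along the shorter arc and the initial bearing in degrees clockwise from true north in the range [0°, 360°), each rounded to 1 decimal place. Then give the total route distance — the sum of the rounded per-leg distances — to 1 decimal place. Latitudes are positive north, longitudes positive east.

Leg 1: dist=6226.7 km, bearing=101.9°
Leg 2: dist=10401.4 km, bearing=235.2°
Leg 3: dist=15794.3 km, bearing=86.5°
Leg 4: dist=9301.7 km, bearing=225.6°
Leg 5: dist=11779.2 km, bearing=160.6°
Leg 6: dist=7636.3 km, bearing=278.5°
Total: 61139.6 km

Leg 1: φ1=0.2562056, φ2=-0.0230698, Δφ=-0.2792754, Δλ=0.9467888 rad; a=sin²(Δφ/2)+cosφ1·cosφ2·sin²(Δλ/2)=0.2203880291; c=2·atan2(√a, √(1-a))=0.977346942; dist=6371·c=6226.677 ≈ 6226.7 km; running total=6226.7 km
Leg 1 bearing: y=sinΔλ·cosφ2=0.81132744, x=cosφ1·sinφ2-sinφ1·cosφ2·cosΔλ=-0.17034191; θ=atan2(y, x)=101.8573° ≈ 101.9°
Leg 2: φ1=-0.0230698, φ2=-0.6039468, Δφ=-0.5808770, Δλ=-1.6619130 rad; a=sin²(Δφ/2)+cosφ1·cosφ2·sin²(Δλ/2)=0.5308872360; c=2·atan2(√a, √(1-a))=1.632610156; dist=6371·c=10401.359 ≈ 10401.4 km; running total=16628.1 km
Leg 2 bearing: y=sinΔλ·cosφ2=-0.81968626, x=cosφ1·sinφ2-sinφ1·cosφ2·cosΔλ=-0.56947199; θ=atan2(y, x)=-124.7894° <0 so +360° → 235.2106° ≈ 235.2°
Leg 3: φ1=-0.6039468, φ2=0.4988256, Δφ=1.1027723, Δλ=2.3673803 rad; a=sin²(Δφ/2)+cosφ1·cosφ2·sin²(Δλ/2)=0.8942305375; c=2·atan2(√a, √(1-a))=2.479099324; dist=6371·c=15794.342 ≈ 15794.3 km; running total=32422.4 km
Leg 3 bearing: y=sinΔλ·cosφ2=0.61395784, x=cosφ1·sinφ2-sinφ1·cosφ2·cosΔλ=0.03721426; θ=atan2(y, x)=86.5313° ≈ 86.5°
Leg 4: φ1=0.4988256, φ2=-0.5913036, Δφ=-1.0901292, Δλ=-1.0269465 rad; a=sin²(Δφ/2)+cosφ1·cosφ2·sin²(Δλ/2)=0.4447216074; c=2·atan2(√a, √(1-a))=1.460013075; dist=6371·c=9301.743 ≈ 9301.7 km; running total=41724.1 km
Leg 4 bearing: y=sinΔλ·cosφ2=-0.71043381, x=cosφ1·sinφ2-sinφ1·cosφ2·cosΔλ=-0.69502589; θ=atan2(y, x)=-134.3719° <0 so +360° → 225.6281° ≈ 225.6°
Leg 5: φ1=-0.5913036, φ2=-0.6432114, Δφ=-0.0519078, Δλ=2.7300650 rad; a=sin²(Δφ/2)+cosφ1·cosφ2·sin²(Δλ/2)=0.6372578854; c=2·atan2(√a, √(1-a))=1.848882418; dist=6371·c=11779.230 ≈ 11779.2 km; running total=53503.3 km
Leg 5 bearing: y=sinΔλ·cosφ2=0.32007747, x=cosφ1·sinφ2-sinφ1·cosφ2·cosΔλ=-0.90674776; θ=atan2(y, x)=160.5572° ≈ 160.6°
Leg 6: φ1=-0.6432114, φ2=-0.1086345, Δφ=0.5345769, Δλ=-1.1859460 rad; a=sin²(Δφ/2)+cosφ1·cosφ2·sin²(Δλ/2)=0.3181709041; c=2·atan2(√a, √(1-a))=1.198604360; dist=6371·c=7636.308 ≈ 7636.3 km; running total=61139.6 km
Leg 6 bearing: y=sinΔλ·cosφ2=-0.92139089, x=cosφ1·sinφ2-sinφ1·cosφ2·cosΔλ=0.13708228; θ=atan2(y, x)=-81.5377° <0 so +360° → 278.4623° ≈ 278.5°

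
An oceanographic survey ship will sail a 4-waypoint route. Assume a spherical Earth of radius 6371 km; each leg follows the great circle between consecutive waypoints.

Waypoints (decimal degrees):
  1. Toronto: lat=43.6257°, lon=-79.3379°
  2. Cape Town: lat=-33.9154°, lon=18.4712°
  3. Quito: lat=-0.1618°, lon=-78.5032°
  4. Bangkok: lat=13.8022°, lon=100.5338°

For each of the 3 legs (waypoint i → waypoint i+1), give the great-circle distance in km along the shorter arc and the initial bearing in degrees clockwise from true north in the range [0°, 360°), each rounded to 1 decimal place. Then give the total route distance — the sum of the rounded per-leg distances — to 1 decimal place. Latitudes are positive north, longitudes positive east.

Leg 1: φ1=0.7614121, φ2=-0.5919354, Δφ=-1.3533475, Δλ=1.7070908 rad; a=sin²(Δφ/2)+cosφ1·cosφ2·sin²(Δλ/2)=0.7332933376; c=2·atan2(√a, √(1-a))=2.056224007; dist=6371·c=13100.203 ≈ 13100.2 km; running total=13100.2 km
Leg 1 bearing: y=sinΔλ·cosφ2=0.82216643, x=cosφ1·sinφ2-sinφ1·cosφ2·cosΔλ=-0.32609698; θ=atan2(y, x)=111.6348° ≈ 111.6°
Leg 2: φ1=-0.5919354, φ2=-0.0028239, Δφ=0.5891115, Δλ=-1.6925226 rad; a=sin²(Δφ/2)+cosφ1·cosφ2·sin²(Δλ/2)=0.5495953384; c=2·atan2(√a, √(1-a))=1.670150381; dist=6371·c=10640.528 ≈ 10640.5 km; running total=23740.7 km
Leg 2 bearing: y=sinΔλ·cosφ2=-0.99259655, x=cosφ1·sinφ2-sinφ1·cosφ2·cosΔλ=-0.07009498; θ=atan2(y, x)=-94.0394° <0 so +360° → 265.9606° ≈ 266.0°
Leg 3: φ1=-0.0028239, φ2=0.2408938, Δφ=0.2437178, Δλ=3.1247851 rad; a=sin²(Δφ/2)+cosφ1·cosφ2·sin²(Δλ/2)=0.9858288965; c=2·atan2(√a, √(1-a))=2.902941828; dist=6371·c=18494.642 ≈ 18494.6 km; running total=42235.3 km
Leg 3 bearing: y=sinΔλ·cosφ2=0.01632144, x=cosφ1·sinφ2-sinφ1·cosφ2·cosΔλ=0.23582778; θ=atan2(y, x)=3.9591° ≈ 4.0°

Leg 1: dist=13100.2 km, bearing=111.6°
Leg 2: dist=10640.5 km, bearing=266.0°
Leg 3: dist=18494.6 km, bearing=4.0°
Total: 42235.3 km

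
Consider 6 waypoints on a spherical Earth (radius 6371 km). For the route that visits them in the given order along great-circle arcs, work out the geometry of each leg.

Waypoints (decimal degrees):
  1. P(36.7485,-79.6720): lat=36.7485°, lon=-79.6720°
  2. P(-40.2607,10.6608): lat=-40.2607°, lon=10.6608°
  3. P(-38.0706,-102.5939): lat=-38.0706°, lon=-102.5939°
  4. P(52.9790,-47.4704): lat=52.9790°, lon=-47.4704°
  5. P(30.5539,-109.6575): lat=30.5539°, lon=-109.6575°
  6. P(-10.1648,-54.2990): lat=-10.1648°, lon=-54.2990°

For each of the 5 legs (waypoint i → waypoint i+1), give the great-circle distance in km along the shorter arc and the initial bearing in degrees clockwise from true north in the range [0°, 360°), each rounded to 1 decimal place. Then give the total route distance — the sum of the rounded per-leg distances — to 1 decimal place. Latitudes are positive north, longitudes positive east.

Leg 1: φ1=0.6413823, φ2=-0.7026818, Δφ=-1.3440641, Δλ=1.5766048 rad; a=sin²(Δφ/2)+cosφ1·cosφ2·sin²(Δλ/2)=0.6951075990; c=2·atan2(√a, √(1-a))=1.971661635; dist=6371·c=12561.456 ≈ 12561.5 km; running total=12561.5 km
Leg 1 bearing: y=sinΔλ·cosφ2=0.76309892, x=cosφ1·sinφ2-sinφ1·cosφ2·cosΔλ=-0.51518166; θ=atan2(y, x)=124.0240° ≈ 124.0°
Leg 2: φ1=-0.7026818, φ2=-0.6644573, Δφ=0.0382245, Δλ=-1.9766674 rad; a=sin²(Δφ/2)+cosφ1·cosφ2·sin²(Δλ/2)=0.4193416805; c=2·atan2(√a, √(1-a))=1.408771707; dist=6371·c=8975.285 ≈ 8975.3 km; running total=21536.8 km
Leg 2 bearing: y=sinΔλ·cosφ2=-0.72329430, x=cosφ1·sinφ2-sinφ1·cosφ2·cosΔλ=-0.67143302; θ=atan2(y, x)=-132.8705° <0 so +360° → 227.1295° ≈ 227.1°
Leg 3: φ1=-0.6644573, φ2=0.9246580, Δφ=1.5891153, Δλ=0.9620866 rad; a=sin²(Δφ/2)+cosφ1·cosφ2·sin²(Δλ/2)=0.6106423247; c=2·atan2(√a, √(1-a))=1.793927907; dist=6371·c=11429.115 ≈ 11429.1 km; running total=32965.9 km
Leg 3 bearing: y=sinΔλ·cosφ2=0.49396101, x=cosφ1·sinφ2-sinφ1·cosφ2·cosΔλ=0.84085410; θ=atan2(y, x)=30.4322° ≈ 30.4°
Leg 4: φ1=0.9246580, φ2=0.5332662, Δφ=-0.3913918, Δλ=-1.0853696 rad; a=sin²(Δφ/2)+cosφ1·cosφ2·sin²(Δλ/2)=0.1760996883; c=2·atan2(√a, √(1-a))=0.866102488; dist=6371·c=5517.939 ≈ 5517.9 km; running total=38483.8 km
Leg 4 bearing: y=sinΔλ·cosφ2=-0.76166763, x=cosφ1·sinφ2-sinφ1·cosφ2·cosΔλ=-0.01472321; θ=atan2(y, x)=-91.1074° <0 so +360° → 268.8926° ≈ 268.9°
Leg 5: φ1=0.5332662, φ2=-0.1774092, Δφ=-0.7106754, Δλ=0.9661881 rad; a=sin²(Δφ/2)+cosφ1·cosφ2·sin²(Δλ/2)=0.3039420037; c=2·atan2(√a, √(1-a))=1.167865656; dist=6371·c=7440.472 ≈ 7440.5 km; running total=45924.3 km
Leg 5 bearing: y=sinΔλ·cosφ2=0.80981154, x=cosφ1·sinφ2-sinφ1·cosφ2·cosΔλ=-0.43640613; θ=atan2(y, x)=118.3202° ≈ 118.3°

Leg 1: dist=12561.5 km, bearing=124.0°
Leg 2: dist=8975.3 km, bearing=227.1°
Leg 3: dist=11429.1 km, bearing=30.4°
Leg 4: dist=5517.9 km, bearing=268.9°
Leg 5: dist=7440.5 km, bearing=118.3°
Total: 45924.3 km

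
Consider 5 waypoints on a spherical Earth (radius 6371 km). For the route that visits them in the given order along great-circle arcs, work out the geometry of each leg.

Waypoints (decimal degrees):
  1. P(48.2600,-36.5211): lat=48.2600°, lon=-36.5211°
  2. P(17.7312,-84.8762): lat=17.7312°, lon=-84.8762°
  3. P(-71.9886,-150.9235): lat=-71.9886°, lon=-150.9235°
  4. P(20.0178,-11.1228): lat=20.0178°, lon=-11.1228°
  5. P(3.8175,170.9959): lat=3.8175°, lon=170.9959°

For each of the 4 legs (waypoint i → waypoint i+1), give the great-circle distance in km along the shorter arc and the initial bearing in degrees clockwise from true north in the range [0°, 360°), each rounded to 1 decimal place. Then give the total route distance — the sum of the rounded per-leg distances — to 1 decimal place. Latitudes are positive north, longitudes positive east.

Leg 1: φ1=0.8422959, φ2=0.3094678, Δφ=-0.5328281, Δλ=-0.8439557 rad; a=sin²(Δφ/2)+cosφ1·cosφ2·sin²(Δλ/2)=0.1756837634; c=2·atan2(√a, √(1-a))=0.865010041; dist=6371·c=5510.979 ≈ 5511.0 km; running total=5511.0 km
Leg 1 bearing: y=sinΔλ·cosφ2=-0.71177874, x=cosφ1·sinφ2-sinφ1·cosφ2·cosΔλ=-0.26953097; θ=atan2(y, x)=-110.7403° <0 so +360° → 249.2597° ≈ 249.3°
Leg 2: φ1=0.3094678, φ2=-1.2564381, Δφ=-1.5659059, Δλ=-1.1527428 rad; a=sin²(Δφ/2)+cosφ1·cosφ2·sin²(Δλ/2)=0.5850291372; c=2·atan2(√a, √(1-a))=1.741685131; dist=6371·c=11096.276 ≈ 11096.3 km; running total=16607.3 km
Leg 2 bearing: y=sinΔλ·cosφ2=-0.28257766, x=cosφ1·sinφ2-sinφ1·cosφ2·cosΔλ=-0.94404981; θ=atan2(y, x)=-163.3362° <0 so +360° → 196.6638° ≈ 196.7°
Leg 3: φ1=-1.2564381, φ2=0.3493765, Δφ=1.6058146, Δλ=2.4399825 rad; a=sin²(Δφ/2)+cosφ1·cosφ2·sin²(Δλ/2)=0.7737209531; c=2·atan2(√a, √(1-a))=2.150100661; dist=6371·c=13698.291 ≈ 13698.3 km; running total=30305.6 km
Leg 3 bearing: y=sinΔλ·cosφ2=0.60645445, x=cosφ1·sinφ2-sinφ1·cosφ2·cosΔλ=-0.57664579; θ=atan2(y, x)=133.5567° ≈ 133.6°
Leg 4: φ1=0.3493765, φ2=0.0666279, Δφ=-0.2827486, Δλ=3.1785709 rad; a=sin²(Δφ/2)+cosφ1·cosφ2·sin²(Δλ/2)=0.9570349878; c=2·atan2(√a, √(1-a))=2.724005083; dist=6371·c=17354.636 ≈ 17354.6 km; running total=47660.2 km
Leg 4 bearing: y=sinΔλ·cosφ2=-0.03688783, x=cosφ1·sinφ2-sinφ1·cosφ2·cosΔλ=0.40387544; θ=atan2(y, x)=-5.2186° <0 so +360° → 354.7814° ≈ 354.8°

Leg 1: dist=5511.0 km, bearing=249.3°
Leg 2: dist=11096.3 km, bearing=196.7°
Leg 3: dist=13698.3 km, bearing=133.6°
Leg 4: dist=17354.6 km, bearing=354.8°
Total: 47660.2 km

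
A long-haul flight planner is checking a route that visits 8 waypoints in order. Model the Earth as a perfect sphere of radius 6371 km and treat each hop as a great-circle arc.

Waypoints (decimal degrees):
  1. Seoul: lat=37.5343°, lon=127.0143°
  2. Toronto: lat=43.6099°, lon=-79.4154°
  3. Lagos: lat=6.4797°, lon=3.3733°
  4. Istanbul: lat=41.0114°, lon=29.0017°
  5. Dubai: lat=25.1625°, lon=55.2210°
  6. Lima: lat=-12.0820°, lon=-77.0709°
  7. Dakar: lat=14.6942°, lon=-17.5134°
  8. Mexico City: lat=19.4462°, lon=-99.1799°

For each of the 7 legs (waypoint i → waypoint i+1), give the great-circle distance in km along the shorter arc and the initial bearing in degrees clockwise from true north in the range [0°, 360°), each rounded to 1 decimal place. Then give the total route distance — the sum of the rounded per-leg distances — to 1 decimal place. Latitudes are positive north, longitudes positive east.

Leg 1: φ1=0.6550971, φ2=0.7611363, Δφ=0.1060392, Δλ=-3.6028779 rad; a=sin²(Δφ/2)+cosφ1·cosφ2·sin²(Δλ/2)=0.5469685319; c=2·atan2(√a, √(1-a))=1.664872095; dist=6371·c=10606.900 ≈ 10606.9 km; running total=10606.9 km
Leg 1 bearing: y=sinΔλ·cosφ2=0.32227544, x=cosφ1·sinφ2-sinφ1·cosφ2·cosΔλ=0.94197366; θ=atan2(y, x)=18.8872° ≈ 18.9°
Leg 2: φ1=0.7611363, φ2=0.1130921, Δφ=-0.6480442, Δλ=1.4449354 rad; a=sin²(Δφ/2)+cosφ1·cosφ2·sin²(Δλ/2)=0.4159262870; c=2·atan2(√a, √(1-a))=1.401846292; dist=6371·c=8931.163 ≈ 8931.2 km; running total=19538.1 km
Leg 2 bearing: y=sinΔλ·cosφ2=0.98575240, x=cosφ1·sinφ2-sinφ1·cosφ2·cosΔλ=-0.00431958; θ=atan2(y, x)=90.2511° ≈ 90.3°
Leg 3: φ1=0.1130921, φ2=0.7157840, Δφ=0.6026919, Δλ=0.4473000 rad; a=sin²(Δφ/2)+cosφ1·cosφ2·sin²(Δλ/2)=0.1249749461; c=2·atan2(√a, √(1-a))=0.722658489; dist=6371·c=4604.057 ≈ 4604.1 km; running total=24142.2 km
Leg 3 bearing: y=sinΔλ·cosφ2=0.32638011, x=cosφ1·sinφ2-sinφ1·cosφ2·cosΔλ=0.57523983; θ=atan2(y, x)=29.5698° ≈ 29.6°
Leg 4: φ1=0.7157840, φ2=0.4391685, Δφ=-0.2766155, Δλ=0.4576131 rad; a=sin²(Δφ/2)+cosφ1·cosφ2·sin²(Δλ/2)=0.0541430863; c=2·atan2(√a, √(1-a))=0.469678539; dist=6371·c=2992.322 ≈ 2992.3 km; running total=27134.5 km
Leg 4 bearing: y=sinΔλ·cosφ2=0.39988293, x=cosφ1·sinφ2-sinφ1·cosφ2·cosΔλ=-0.21199079; θ=atan2(y, x)=117.9295° ≈ 117.9°
Leg 5: φ1=0.4391685, φ2=-0.2108707, Δφ=-0.6500392, Δλ=-2.3089292 rad; a=sin²(Δφ/2)+cosφ1·cosφ2·sin²(Δλ/2)=0.8422790370; c=2·atan2(√a, √(1-a))=2.324793610; dist=6371·c=14811.260 ≈ 14811.3 km; running total=41945.8 km
Leg 5 bearing: y=sinΔλ·cosφ2=-0.72334059, x=cosφ1·sinφ2-sinφ1·cosφ2·cosΔλ=0.09032518; θ=atan2(y, x)=-82.8822° <0 so +360° → 277.1178° ≈ 277.1°
Leg 6: φ1=-0.2108707, φ2=0.2564622, Δφ=0.4673329, Δλ=1.0394745 rad; a=sin²(Δφ/2)+cosφ1·cosφ2·sin²(Δλ/2)=0.2869241468; c=2·atan2(√a, √(1-a))=1.130561729; dist=6371·c=7202.809 ≈ 7202.8 km; running total=49148.6 km
Leg 6 bearing: y=sinΔλ·cosφ2=0.83394050, x=cosφ1·sinφ2-sinφ1·cosφ2·cosΔλ=0.35062511; θ=atan2(y, x)=67.1960° ≈ 67.2°
Leg 7: φ1=0.2564622, φ2=0.3394002, Δφ=0.0829380, Δλ=-1.4253493 rad; a=sin²(Δφ/2)+cosφ1·cosφ2·sin²(Δλ/2)=0.3916770701; c=2·atan2(√a, √(1-a))=1.352418912; dist=6371·c=8616.261 ≈ 8616.3 km; running total=57764.9 km
Leg 7 bearing: y=sinΔλ·cosφ2=-0.93299806, x=cosφ1·sinφ2-sinφ1·cosφ2·cosΔλ=0.28736594; θ=atan2(y, x)=-72.8810° <0 so +360° → 287.1190° ≈ 287.1°

Leg 1: dist=10606.9 km, bearing=18.9°
Leg 2: dist=8931.2 km, bearing=90.3°
Leg 3: dist=4604.1 km, bearing=29.6°
Leg 4: dist=2992.3 km, bearing=117.9°
Leg 5: dist=14811.3 km, bearing=277.1°
Leg 6: dist=7202.8 km, bearing=67.2°
Leg 7: dist=8616.3 km, bearing=287.1°
Total: 57764.9 km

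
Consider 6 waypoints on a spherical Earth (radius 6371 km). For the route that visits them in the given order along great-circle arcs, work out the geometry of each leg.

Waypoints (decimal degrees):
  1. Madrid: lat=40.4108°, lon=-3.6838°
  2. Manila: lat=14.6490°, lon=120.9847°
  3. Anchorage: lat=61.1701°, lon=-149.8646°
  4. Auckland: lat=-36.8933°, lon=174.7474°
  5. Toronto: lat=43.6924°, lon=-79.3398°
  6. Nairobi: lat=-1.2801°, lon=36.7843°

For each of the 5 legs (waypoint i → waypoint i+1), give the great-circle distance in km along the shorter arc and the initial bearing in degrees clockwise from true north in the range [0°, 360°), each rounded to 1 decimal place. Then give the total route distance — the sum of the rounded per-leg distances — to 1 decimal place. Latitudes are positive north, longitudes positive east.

Leg 1: dist=11650.9 km, bearing=55.4°
Leg 2: dist=8539.0 km, bearing=29.7°
Leg 3: dist=11365.4 km, bearing=208.3°
Leg 4: dist=13896.8 km, bearing=58.1°
Leg 5: dist=12175.3 km, bearing=72.2°
Total: 57627.4 km

Leg 1: φ1=0.7053015, φ2=0.2556733, Δφ=-0.4496282, Δλ=2.1758758 rad; a=sin²(Δφ/2)+cosφ1·cosφ2·sin²(Δλ/2)=0.6275457269; c=2·atan2(√a, √(1-a))=1.828738612; dist=6371·c=11650.894 ≈ 11650.9 km; running total=11650.9 km
Leg 1 bearing: y=sinΔλ·cosφ2=0.79572149, x=cosφ1·sinφ2-sinφ1·cosφ2·cosΔλ=0.54932291; θ=atan2(y, x)=55.3809° ≈ 55.4°
Leg 2: φ1=0.2556733, φ2=1.0676196, Δφ=0.8119464, Δλ=-4.7272121 rad; a=sin²(Δφ/2)+cosφ1·cosφ2·sin²(Δλ/2)=0.3857665777; c=2·atan2(√a, √(1-a))=1.340293742; dist=6371·c=8539.011 ≈ 8539.0 km; running total=20189.9 km
Leg 2 bearing: y=sinΔλ·cosφ2=0.48215794, x=cosφ1·sinφ2-sinφ1·cosφ2·cosΔλ=0.84576984; θ=atan2(y, x)=29.6867° ≈ 29.7°
Leg 3: φ1=1.0676196, φ2=-0.6439096, Δφ=-1.7115292, Δλ=5.6655482 rad; a=sin²(Δφ/2)+cosφ1·cosφ2·sin²(Δλ/2)=0.6057590329; c=2·atan2(√a, √(1-a))=1.783924235; dist=6371·c=11365.381 ≈ 11365.4 km; running total=31555.3 km
Leg 3 bearing: y=sinΔλ·cosφ2=-0.46314639, x=cosφ1·sinφ2-sinφ1·cosφ2·cosΔλ=-0.86067156; θ=atan2(y, x)=-151.7143° <0 so +360° → 208.2857° ≈ 208.3°
Leg 4: φ1=-0.6439096, φ2=0.7625762, Δφ=1.4064858, Δλ=-4.4346582 rad; a=sin²(Δφ/2)+cosφ1·cosφ2·sin²(Δλ/2)=0.7866220834; c=2·atan2(√a, √(1-a))=2.181255996; dist=6371·c=13896.782 ≈ 13896.8 km; running total=45452.1 km
Leg 4 bearing: y=sinΔλ·cosφ2=0.69535123, x=cosφ1·sinφ2-sinφ1·cosφ2·cosΔλ=0.43344872; θ=atan2(y, x)=58.0626° ≈ 58.1°
Leg 5: φ1=0.7625762, φ2=-0.0223420, Δφ=-0.7849182, Δλ=2.0267479 rad; a=sin²(Δφ/2)+cosφ1·cosφ2·sin²(Δλ/2)=0.6668638789; c=2·atan2(√a, √(1-a))=1.911051618; dist=6371·c=12175.310 ≈ 12175.3 km; running total=57627.4 km
Leg 5 bearing: y=sinΔλ·cosφ2=0.89761837, x=cosφ1·sinφ2-sinφ1·cosφ2·cosΔλ=0.28793583; θ=atan2(y, x)=72.2149° ≈ 72.2°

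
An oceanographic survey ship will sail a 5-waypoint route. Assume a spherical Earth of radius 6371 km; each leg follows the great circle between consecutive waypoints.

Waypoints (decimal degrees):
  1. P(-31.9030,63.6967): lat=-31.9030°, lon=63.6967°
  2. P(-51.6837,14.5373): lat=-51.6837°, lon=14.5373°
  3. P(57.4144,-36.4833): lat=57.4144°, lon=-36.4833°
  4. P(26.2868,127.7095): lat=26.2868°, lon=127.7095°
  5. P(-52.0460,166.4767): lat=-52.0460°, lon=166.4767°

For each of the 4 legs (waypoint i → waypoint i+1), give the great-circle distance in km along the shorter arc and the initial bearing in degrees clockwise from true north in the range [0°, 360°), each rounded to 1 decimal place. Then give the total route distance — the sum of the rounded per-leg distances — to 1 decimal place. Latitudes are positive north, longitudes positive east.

Leg 1: φ1=-0.5568124, φ2=-0.9020507, Δφ=-0.3452383, Δλ=-0.8579934 rad; a=sin²(Δφ/2)+cosφ1·cosφ2·sin²(Δλ/2)=0.1205720149; c=2·atan2(√a, √(1-a))=0.709241659; dist=6371·c=4518.579 ≈ 4518.6 km; running total=4518.6 km
Leg 1 bearing: y=sinΔλ·cosφ2=-0.46905146, x=cosφ1·sinφ2-sinφ1·cosφ2·cosΔλ=-0.45180565; θ=atan2(y, x)=-133.9271° <0 so +360° → 226.0729° ≈ 226.1°
Leg 2: φ1=-0.9020507, φ2=1.0020703, Δφ=1.9041211, Δλ=-0.8904775 rad; a=sin²(Δφ/2)+cosφ1·cosφ2·sin²(Δλ/2)=0.7255263482; c=2·atan2(√a, √(1-a))=2.038740810; dist=6371·c=12988.818 ≈ 12988.8 km; running total=17507.4 km
Leg 2 bearing: y=sinΔλ·cosφ2=-0.41866081, x=cosφ1·sinφ2-sinφ1·cosφ2·cosΔλ=0.78820974; θ=atan2(y, x)=-27.9752° <0 so +360° → 332.0248° ≈ 332.0°
Leg 3: φ1=1.0020703, φ2=0.4587912, Δφ=-0.5432791, Δλ=2.8657050 rad; a=sin²(Δφ/2)+cosφ1·cosφ2·sin²(Δλ/2)=0.5457266642; c=2·atan2(√a, √(1-a))=1.662377619; dist=6371·c=10591.008 ≈ 10591.0 km; running total=28098.4 km
Leg 3 bearing: y=sinΔλ·cosφ2=0.24423174, x=cosφ1·sinφ2-sinφ1·cosφ2·cosΔλ=0.96539481; θ=atan2(y, x)=14.1972° ≈ 14.2°
Leg 4: φ1=0.4587912, φ2=-0.9083741, Δφ=-1.3671653, Δλ=0.6766153 rad; a=sin²(Δφ/2)+cosφ1·cosφ2·sin²(Δλ/2)=0.4596273554; c=2·atan2(√a, √(1-a))=1.489963039; dist=6371·c=9492.555 ≈ 9492.6 km; running total=37591.0 km
Leg 4 bearing: y=sinΔλ·cosφ2=0.38510482, x=cosφ1·sinφ2-sinφ1·cosφ2·cosΔλ=-0.91933371; θ=atan2(y, x)=157.2714° ≈ 157.3°

Leg 1: dist=4518.6 km, bearing=226.1°
Leg 2: dist=12988.8 km, bearing=332.0°
Leg 3: dist=10591.0 km, bearing=14.2°
Leg 4: dist=9492.6 km, bearing=157.3°
Total: 37591.0 km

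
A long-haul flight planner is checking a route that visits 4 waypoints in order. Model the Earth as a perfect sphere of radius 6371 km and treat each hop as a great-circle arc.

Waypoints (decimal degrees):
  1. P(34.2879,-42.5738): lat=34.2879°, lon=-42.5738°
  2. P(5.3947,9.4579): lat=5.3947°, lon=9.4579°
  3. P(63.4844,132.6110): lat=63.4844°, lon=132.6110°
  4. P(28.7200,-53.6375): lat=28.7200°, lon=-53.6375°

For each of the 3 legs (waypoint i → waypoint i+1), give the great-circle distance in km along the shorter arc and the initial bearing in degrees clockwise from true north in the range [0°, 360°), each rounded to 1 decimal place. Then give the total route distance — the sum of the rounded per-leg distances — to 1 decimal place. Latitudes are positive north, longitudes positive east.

Leg 1: φ1=0.5984367, φ2=0.0941553, Δφ=-0.5042815, Δλ=0.9081245 rad; a=sin²(Δφ/2)+cosφ1·cosφ2·sin²(Δλ/2)=0.2204887149; c=2·atan2(√a, √(1-a))=0.977589826; dist=6371·c=6228.225 ≈ 6228.2 km; running total=6228.2 km
Leg 1 bearing: y=sinΔλ·cosφ2=0.78485939, x=cosφ1·sinφ2-sinφ1·cosφ2·cosΔλ=-0.26737522; θ=atan2(y, x)=108.8123° ≈ 108.8°
Leg 2: φ1=0.0941553, φ2=1.1080118, Δφ=1.0138565, Δλ=2.1494271 rad; a=sin²(Δφ/2)+cosφ1·cosφ2·sin²(Δλ/2)=0.5794703590; c=2·atan2(√a, √(1-a))=1.730413966; dist=6371·c=11024.467 ≈ 11024.5 km; running total=17252.7 km
Leg 2 bearing: y=sinΔλ·cosφ2=0.37376626, x=cosφ1·sinφ2-sinφ1·cosφ2·cosΔλ=0.91380339; θ=atan2(y, x)=22.2457° ≈ 22.2°
Leg 3: φ1=1.1080118, φ2=0.5012586, Δφ=-0.6067532, Δλ=-3.2506496 rad; a=sin²(Δφ/2)+cosφ1·cosφ2·sin²(Δλ/2)=0.4796047545; c=2·atan2(√a, √(1-a))=1.529994516; dist=6371·c=9747.595 ≈ 9747.6 km; running total=27000.3 km
Leg 3 bearing: y=sinΔλ·cosφ2=0.09545108, x=cosφ1·sinφ2-sinφ1·cosφ2·cosΔλ=0.99459802; θ=atan2(y, x)=5.4819° ≈ 5.5°

Leg 1: dist=6228.2 km, bearing=108.8°
Leg 2: dist=11024.5 km, bearing=22.2°
Leg 3: dist=9747.6 km, bearing=5.5°
Total: 27000.3 km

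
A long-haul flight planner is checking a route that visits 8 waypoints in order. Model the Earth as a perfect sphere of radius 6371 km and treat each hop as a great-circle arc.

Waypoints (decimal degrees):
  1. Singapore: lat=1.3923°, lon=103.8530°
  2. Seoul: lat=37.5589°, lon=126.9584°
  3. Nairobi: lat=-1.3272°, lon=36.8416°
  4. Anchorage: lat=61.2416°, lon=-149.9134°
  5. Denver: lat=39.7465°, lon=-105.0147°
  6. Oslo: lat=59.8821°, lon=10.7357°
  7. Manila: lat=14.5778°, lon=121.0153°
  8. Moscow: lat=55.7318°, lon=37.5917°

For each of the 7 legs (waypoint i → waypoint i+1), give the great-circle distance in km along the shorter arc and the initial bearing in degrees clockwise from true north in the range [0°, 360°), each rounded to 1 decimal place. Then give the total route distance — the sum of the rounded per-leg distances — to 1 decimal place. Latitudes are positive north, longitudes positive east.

Leg 1: φ1=0.0243002, φ2=0.6555265, Δφ=0.6312262, Δλ=0.4032653 rad; a=sin²(Δφ/2)+cosφ1·cosφ2·sin²(Δλ/2)=0.1281328763; c=2·atan2(√a, √(1-a))=0.732156977; dist=6371·c=4664.572 ≈ 4664.6 km; running total=4664.6 km
Leg 1 bearing: y=sinΔλ·cosφ2=0.31108499, x=cosφ1·sinφ2-sinφ1·cosφ2·cosΔλ=0.59168023; θ=atan2(y, x)=27.7338° ≈ 27.7°
Leg 2: φ1=0.6555265, φ2=-0.0231640, Δφ=-0.6786905, Δλ=-1.5728349 rad; a=sin²(Δφ/2)+cosφ1·cosφ2·sin²(Δλ/2)=0.5078672761; c=2·atan2(√a, √(1-a))=1.586531528; dist=6371·c=10107.792 ≈ 10107.8 km; running total=14772.4 km
Leg 2 bearing: y=sinΔλ·cosφ2=-0.99972965, x=cosφ1·sinφ2-sinφ1·cosφ2·cosΔλ=-0.01711878; θ=atan2(y, x)=-90.9810° <0 so +360° → 269.0190° ≈ 269.0°
Leg 3: φ1=-0.0231640, φ2=1.0688676, Δφ=1.0920316, Δλ=-3.2594896 rad; a=sin²(Δφ/2)+cosφ1·cosφ2·sin²(Δλ/2)=0.7489771796; c=2·atan2(√a, √(1-a))=2.092034606; dist=6371·c=13328.352 ≈ 13328.4 km; running total=28100.8 km
Leg 3 bearing: y=sinΔλ·cosφ2=0.05659097, x=cosφ1·sinφ2-sinφ1·cosφ2·cosΔλ=0.86535479; θ=atan2(y, x)=3.7416° ≈ 3.7°
Leg 4: φ1=1.0688676, φ2=0.6937073, Δφ=-0.3751603, Δλ=0.7836301 rad; a=sin²(Δφ/2)+cosφ1·cosφ2·sin²(Δλ/2)=0.0887183240; c=2·atan2(√a, √(1-a))=0.604892294; dist=6371·c=3853.769 ≈ 3853.8 km; running total=31954.6 km
Leg 4 bearing: y=sinΔλ·cosφ2=0.54271881, x=cosφ1·sinφ2-sinφ1·cosφ2·cosΔλ=-0.16984060; θ=atan2(y, x)=107.3772° ≈ 107.4°
Leg 5: φ1=0.6937073, φ2=1.0451398, Δφ=0.3514325, Δλ=2.0202256 rad; a=sin²(Δφ/2)+cosφ1·cosφ2·sin²(Δλ/2)=0.3072724760; c=2·atan2(√a, √(1-a))=1.175095399; dist=6371·c=7486.533 ≈ 7486.5 km; running total=39441.1 km
Leg 5 bearing: y=sinΔλ·cosφ2=0.45195174, x=cosφ1·sinφ2-sinφ1·cosφ2·cosΔλ=0.80446506; θ=atan2(y, x)=29.3275° ≈ 29.3°
Leg 6: φ1=1.0451398, φ2=0.2544306, Δφ=-0.7907092, Δλ=1.9247421 rad; a=sin²(Δφ/2)+cosφ1·cosφ2·sin²(Δλ/2)=0.4753024232; c=2·atan2(√a, √(1-a))=1.521381065; dist=6371·c=9692.719 ≈ 9692.7 km; running total=49133.8 km
Leg 6 bearing: y=sinΔλ·cosφ2=0.90781475, x=cosφ1·sinφ2-sinφ1·cosφ2·cosΔλ=0.41645228; θ=atan2(y, x)=65.3571° ≈ 65.4°
Leg 7: φ1=0.2544306, φ2=0.9727034, Δφ=0.7182728, Δλ=-1.4560165 rad; a=sin²(Δφ/2)+cosφ1·cosφ2·sin²(Δλ/2)=0.3647930376; c=2·atan2(√a, √(1-a))=1.296973379; dist=6371·c=8263.017 ≈ 8263.0 km; running total=57396.8 km
Leg 7 bearing: y=sinΔλ·cosφ2=-0.55936249, x=cosφ1·sinφ2-sinφ1·cosφ2·cosΔλ=0.78357508; θ=atan2(y, x)=-35.5215° <0 so +360° → 324.4785° ≈ 324.5°

Leg 1: dist=4664.6 km, bearing=27.7°
Leg 2: dist=10107.8 km, bearing=269.0°
Leg 3: dist=13328.4 km, bearing=3.7°
Leg 4: dist=3853.8 km, bearing=107.4°
Leg 5: dist=7486.5 km, bearing=29.3°
Leg 6: dist=9692.7 km, bearing=65.4°
Leg 7: dist=8263.0 km, bearing=324.5°
Total: 57396.8 km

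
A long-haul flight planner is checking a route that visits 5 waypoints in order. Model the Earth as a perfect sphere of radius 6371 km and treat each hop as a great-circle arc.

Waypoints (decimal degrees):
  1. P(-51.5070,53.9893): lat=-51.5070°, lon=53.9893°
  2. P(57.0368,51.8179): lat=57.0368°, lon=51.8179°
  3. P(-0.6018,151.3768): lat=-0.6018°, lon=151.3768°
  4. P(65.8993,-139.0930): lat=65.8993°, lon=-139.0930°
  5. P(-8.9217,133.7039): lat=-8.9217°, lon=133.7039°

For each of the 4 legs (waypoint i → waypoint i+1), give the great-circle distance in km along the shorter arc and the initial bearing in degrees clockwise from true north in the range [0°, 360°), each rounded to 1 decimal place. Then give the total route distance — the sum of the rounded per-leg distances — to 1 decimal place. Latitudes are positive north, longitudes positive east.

Leg 1: dist=12071.2 km, bearing=358.8°
Leg 2: dist=10640.3 km, bearing=82.3°
Leg 3: dist=9156.4 km, bearing=22.7°
Leg 4: dist=10786.0 km, bearing=263.8°
Total: 42653.9 km

Leg 1: φ1=-0.8989667, φ2=0.9954800, Δφ=1.8944467, Δλ=-0.0378981 rad; a=sin²(Δφ/2)+cosφ1·cosφ2·sin²(Δλ/2)=0.6591363430; c=2·atan2(√a, √(1-a))=1.894703193; dist=6371·c=12071.154 ≈ 12071.2 km; running total=12071.2 km
Leg 1 bearing: y=sinΔλ·cosφ2=-0.02061542, x=cosφ1·sinφ2-sinφ1·cosφ2·cosΔλ=0.94777503; θ=atan2(y, x)=-1.2461° <0 so +360° → 358.7539° ≈ 358.8°
Leg 2: φ1=0.9954800, φ2=-0.0105034, Δφ=-1.0059833, Δλ=1.7376306 rad; a=sin²(Δφ/2)+cosφ1·cosφ2·sin²(Δλ/2)=0.5495807365; c=2·atan2(√a, √(1-a))=1.670121032; dist=6371·c=10640.341 ≈ 10640.3 km; running total=22711.5 km
Leg 2 bearing: y=sinΔλ·cosφ2=0.98606102, x=cosφ1·sinφ2-sinφ1·cosφ2·cosΔλ=0.13360641; θ=atan2(y, x)=82.2837° ≈ 82.3°
Leg 3: φ1=-0.0105034, φ2=1.1501598, Δφ=1.1606632, Δλ=-5.0696544 rad; a=sin²(Δφ/2)+cosφ1·cosφ2·sin²(Δλ/2)=0.4333964392; c=2·atan2(√a, √(1-a))=1.437192085; dist=6371·c=9156.351 ≈ 9156.4 km; running total=31867.9 km
Leg 3 bearing: y=sinΔλ·cosφ2=0.38255756, x=cosφ1·sinφ2-sinφ1·cosφ2·cosΔλ=0.91427872; θ=atan2(y, x)=22.7057° ≈ 22.7°
Leg 4: φ1=1.1501598, φ2=-0.1557130, Δφ=-1.3058728, Δλ=4.7612041 rad; a=sin²(Δφ/2)+cosφ1·cosφ2·sin²(Δλ/2)=0.5609407256; c=2·atan2(√a, √(1-a))=1.692981573; dist=6371·c=10785.986 ≈ 10786.0 km; running total=42653.9 km
Leg 4 bearing: y=sinΔλ·cosφ2=-0.98672439, x=cosφ1·sinφ2-sinφ1·cosφ2·cosΔλ=-0.10733073; θ=atan2(y, x)=-96.2079° <0 so +360° → 263.7921° ≈ 263.8°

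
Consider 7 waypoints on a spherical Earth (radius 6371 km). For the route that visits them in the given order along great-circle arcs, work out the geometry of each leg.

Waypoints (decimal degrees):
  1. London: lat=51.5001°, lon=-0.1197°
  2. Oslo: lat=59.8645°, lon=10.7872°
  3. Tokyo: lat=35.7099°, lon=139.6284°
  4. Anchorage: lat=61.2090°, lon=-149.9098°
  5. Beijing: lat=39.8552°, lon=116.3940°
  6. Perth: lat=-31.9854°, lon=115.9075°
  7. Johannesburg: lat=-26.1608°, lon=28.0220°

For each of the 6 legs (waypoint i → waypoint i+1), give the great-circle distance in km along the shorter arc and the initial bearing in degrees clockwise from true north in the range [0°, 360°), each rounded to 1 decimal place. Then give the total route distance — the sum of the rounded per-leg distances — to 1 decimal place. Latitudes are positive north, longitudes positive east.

Leg 1: φ1=0.8988463, φ2=1.0448326, Δφ=0.1459863, Δλ=0.1903613 rad; a=sin²(Δφ/2)+cosφ1·cosφ2·sin²(Δλ/2)=0.0081413335; c=2·atan2(√a, √(1-a))=0.180704441; dist=6371·c=1151.268 ≈ 1151.3 km; running total=1151.3 km
Leg 1 bearing: y=sinΔλ·cosφ2=0.09499411, x=cosφ1·sinφ2-sinφ1·cosφ2·cosΔλ=0.15256582; θ=atan2(y, x)=31.9082° ≈ 31.9°
Leg 2: φ1=1.0448326, φ2=0.6232553, Δφ=-0.4215773, Δλ=2.2487032 rad; a=sin²(Δφ/2)+cosφ1·cosφ2·sin²(Δλ/2)=0.3754370049; c=2·atan2(√a, √(1-a))=1.319018640; dist=6371·c=8403.468 ≈ 8403.5 km; running total=9554.8 km
Leg 2 bearing: y=sinΔλ·cosφ2=0.63244291, x=cosφ1·sinφ2-sinφ1·cosφ2·cosΔλ=0.73345225; θ=atan2(y, x)=40.7706° ≈ 40.8°
Leg 3: φ1=0.6232553, φ2=1.0682986, Δφ=0.4450433, Δλ=-5.0533949 rad; a=sin²(Δφ/2)+cosφ1·cosφ2·sin²(Δλ/2)=0.1788431377; c=2·atan2(√a, √(1-a))=0.873283079; dist=6371·c=5563.686 ≈ 5563.7 km; running total=15118.5 km
Leg 3 bearing: y=sinΔλ·cosφ2=0.45388395, x=cosφ1·sinφ2-sinφ1·cosφ2·cosΔλ=0.61759407; θ=atan2(y, x)=36.3130° ≈ 36.3°
Leg 4: φ1=1.0682986, φ2=0.6956045, Δφ=-0.3726941, Δλ=4.6478781 rad; a=sin²(Δφ/2)+cosφ1·cosφ2·sin²(Δλ/2)=0.2311025931; c=2·atan2(√a, √(1-a))=1.002977050; dist=6371·c=6389.967 ≈ 6390.0 km; running total=21508.5 km
Leg 4 bearing: y=sinΔλ·cosφ2=-0.76606965, x=cosφ1·sinφ2-sinφ1·cosφ2·cosΔλ=0.35201426; θ=atan2(y, x)=-65.3209° <0 so +360° → 294.6791° ≈ 294.7°
Leg 5: φ1=0.6956045, φ2=-0.5582505, Δφ=-1.2538550, Δλ=-0.0084910 rad; a=sin²(Δφ/2)+cosφ1·cosφ2·sin²(Δλ/2)=0.3441808928; c=2·atan2(√a, √(1-a))=1.253879709; dist=6371·c=7988.468 ≈ 7988.5 km; running total=29497.0 km
Leg 5 bearing: y=sinΔλ·cosφ2=-0.00720186, x=cosφ1·sinφ2-sinφ1·cosφ2·cosΔλ=-0.95017354; θ=atan2(y, x)=-179.5657° <0 so +360° → 180.4343° ≈ 180.4°
Leg 6: φ1=-0.5582505, φ2=-0.4565921, Δφ=0.1016584, Δλ=-1.5338913 rad; a=sin²(Δφ/2)+cosφ1·cosφ2·sin²(Δλ/2)=0.3691844831; c=2·atan2(√a, √(1-a))=1.306084614; dist=6371·c=8321.065 ≈ 8321.1 km; running total=37818.1 km
Leg 6 bearing: y=sinΔλ·cosφ2=-0.89694907, x=cosφ1·sinφ2-sinφ1·cosφ2·cosΔλ=-0.35641489; θ=atan2(y, x)=-111.6711° <0 so +360° → 248.3289° ≈ 248.3°

Leg 1: dist=1151.3 km, bearing=31.9°
Leg 2: dist=8403.5 km, bearing=40.8°
Leg 3: dist=5563.7 km, bearing=36.3°
Leg 4: dist=6390.0 km, bearing=294.7°
Leg 5: dist=7988.5 km, bearing=180.4°
Leg 6: dist=8321.1 km, bearing=248.3°
Total: 37818.1 km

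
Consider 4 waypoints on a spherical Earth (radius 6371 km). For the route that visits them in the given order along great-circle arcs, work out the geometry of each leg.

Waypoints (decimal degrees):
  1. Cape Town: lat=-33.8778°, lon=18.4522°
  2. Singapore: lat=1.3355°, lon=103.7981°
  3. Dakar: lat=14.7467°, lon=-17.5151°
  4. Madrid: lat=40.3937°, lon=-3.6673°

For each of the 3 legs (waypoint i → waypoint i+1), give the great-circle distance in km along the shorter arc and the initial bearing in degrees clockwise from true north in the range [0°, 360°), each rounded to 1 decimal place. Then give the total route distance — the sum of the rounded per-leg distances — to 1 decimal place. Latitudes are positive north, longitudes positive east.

Leg 1: φ1=-0.5912792, φ2=0.0233089, Δφ=0.6145880, Δλ=1.4895670 rad; a=sin²(Δφ/2)+cosφ1·cosφ2·sin²(Δλ/2)=0.4728226250; c=2·atan2(√a, √(1-a))=1.516414777; dist=6371·c=9661.079 ≈ 9661.1 km; running total=9661.1 km
Leg 1 bearing: y=sinΔλ·cosφ2=0.99643196, x=cosφ1·sinφ2-sinφ1·cosφ2·cosΔλ=0.06456703; θ=atan2(y, x)=86.2925° ≈ 86.3°
Leg 2: φ1=0.0233089, φ2=0.2573785, Δφ=0.2340696, Δλ=-2.1173148 rad; a=sin²(Δφ/2)+cosφ1·cosφ2·sin²(Δλ/2)=0.7482638232; c=2·atan2(√a, √(1-a))=2.090390193; dist=6371·c=13317.876 ≈ 13317.9 km; running total=22979.0 km
Leg 2 bearing: y=sinΔλ·cosφ2=-0.82619770, x=cosφ1·sinφ2-sinφ1·cosφ2·cosΔλ=0.26619101; θ=atan2(y, x)=-72.1417° <0 so +360° → 287.8583° ≈ 287.9°
Leg 3: φ1=0.2573785, φ2=0.7050031, Δφ=0.4476246, Δλ=0.2416897 rad; a=sin²(Δφ/2)+cosφ1·cosφ2·sin²(Δλ/2)=0.0599646459; c=2·atan2(√a, √(1-a))=0.494785238; dist=6371·c=3152.277 ≈ 3152.3 km; running total=26131.3 km
Leg 3 bearing: y=sinΔλ·cosφ2=0.18228635, x=cosφ1·sinφ2-sinφ1·cosφ2·cosΔλ=0.43846007; θ=atan2(y, x)=22.5747° ≈ 22.6°

Leg 1: dist=9661.1 km, bearing=86.3°
Leg 2: dist=13317.9 km, bearing=287.9°
Leg 3: dist=3152.3 km, bearing=22.6°
Total: 26131.3 km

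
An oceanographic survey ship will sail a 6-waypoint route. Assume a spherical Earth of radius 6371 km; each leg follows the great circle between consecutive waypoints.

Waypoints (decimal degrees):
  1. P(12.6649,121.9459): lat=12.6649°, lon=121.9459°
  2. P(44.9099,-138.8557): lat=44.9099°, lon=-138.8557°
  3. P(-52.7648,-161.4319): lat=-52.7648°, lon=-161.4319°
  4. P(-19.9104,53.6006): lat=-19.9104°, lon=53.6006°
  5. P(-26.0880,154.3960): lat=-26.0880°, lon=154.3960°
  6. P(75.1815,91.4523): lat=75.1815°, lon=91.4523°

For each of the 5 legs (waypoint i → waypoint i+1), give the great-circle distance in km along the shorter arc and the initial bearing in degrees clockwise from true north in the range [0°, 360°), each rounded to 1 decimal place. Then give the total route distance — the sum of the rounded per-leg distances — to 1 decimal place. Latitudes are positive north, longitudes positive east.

Leg 1: dist=9725.0 km, bearing=44.4°
Leg 2: dist=11072.5 km, bearing=193.6°
Leg 3: dist=11256.0 km, bearing=213.4°
Leg 4: dist=10061.1 km, bearing=118.1°
Leg 5: dist=12087.1 km, bearing=346.1°
Total: 54201.7 km

Leg 1: φ1=0.2210442, φ2=0.7838256, Δφ=0.5627814, Δλ=-4.5518466 rad; a=sin²(Δφ/2)+cosφ1·cosφ2·sin²(Δλ/2)=0.4778342548; c=2·atan2(√a, √(1-a))=1.526450303; dist=6371·c=9725.015 ≈ 9725.0 km; running total=9725.0 km
Leg 1 bearing: y=sinΔλ·cosφ2=0.69911070, x=cosφ1·sinφ2-sinφ1·cosφ2·cosΔλ=0.71363783; θ=atan2(y, x)=44.4109° ≈ 44.4°
Leg 2: φ1=0.7838256, φ2=-0.9209195, Δφ=-1.7047451, Δλ=-0.3940290 rad; a=sin²(Δφ/2)+cosφ1·cosφ2·sin²(Δλ/2)=0.5831936370; c=2·atan2(√a, √(1-a))=1.737961057; dist=6371·c=11072.5499 ≈ 11072.5 km; running total=20797.5 km
Leg 2 bearing: y=sinΔλ·cosφ2=-0.23230056, x=cosφ1·sinφ2-sinφ1·cosφ2·cosΔλ=-0.95830670; θ=atan2(y, x)=-166.3739° <0 so +360° → 193.6261° ≈ 193.6°
Leg 3: φ1=-0.9209195, φ2=-0.3475020, Δφ=0.5734175, Δλ=3.7530251 rad; a=sin²(Δφ/2)+cosφ1·cosφ2·sin²(Δλ/2)=0.5973574569; c=2·atan2(√a, √(1-a))=1.766763119; dist=6371·c=11256.048 ≈ 11256.0 km; running total=32053.5 km
Leg 3 bearing: y=sinΔλ·cosφ2=-0.53972846, x=cosφ1·sinφ2-sinφ1·cosφ2·cosΔλ=-0.81901117; θ=atan2(y, x)=-146.6151° <0 so +360° → 213.3849° ≈ 213.4°
Leg 4: φ1=-0.3475020, φ2=-0.4553215, Δφ=-0.1078195, Δλ=1.7592116 rad; a=sin²(Δφ/2)+cosφ1·cosφ2·sin²(Δλ/2)=0.5042037828; c=2·atan2(√a, √(1-a))=1.579203991; dist=6371·c=10061.109 ≈ 10061.1 km; running total=42114.6 km
Leg 4 bearing: y=sinΔλ·cosφ2=0.88222504, x=cosφ1·sinφ2-sinφ1·cosφ2·cosΔλ=-0.47075291; θ=atan2(y, x)=118.0843° ≈ 118.1°
Leg 5: φ1=-0.4553215, φ2=1.3121647, Δφ=1.7674862, Δλ=-1.0985748 rad; a=sin²(Δφ/2)+cosφ1·cosφ2·sin²(Δλ/2)=0.6603210515; c=2·atan2(√a, √(1-a))=1.897203632; dist=6371·c=12087.084 ≈ 12087.1 km; running total=54201.7 km
Leg 5 bearing: y=sinΔλ·cosφ2=-0.22776777, x=cosφ1·sinφ2-sinφ1·cosφ2·cosΔλ=0.91940768; θ=atan2(y, x)=-13.9139° <0 so +360° → 346.0861° ≈ 346.1°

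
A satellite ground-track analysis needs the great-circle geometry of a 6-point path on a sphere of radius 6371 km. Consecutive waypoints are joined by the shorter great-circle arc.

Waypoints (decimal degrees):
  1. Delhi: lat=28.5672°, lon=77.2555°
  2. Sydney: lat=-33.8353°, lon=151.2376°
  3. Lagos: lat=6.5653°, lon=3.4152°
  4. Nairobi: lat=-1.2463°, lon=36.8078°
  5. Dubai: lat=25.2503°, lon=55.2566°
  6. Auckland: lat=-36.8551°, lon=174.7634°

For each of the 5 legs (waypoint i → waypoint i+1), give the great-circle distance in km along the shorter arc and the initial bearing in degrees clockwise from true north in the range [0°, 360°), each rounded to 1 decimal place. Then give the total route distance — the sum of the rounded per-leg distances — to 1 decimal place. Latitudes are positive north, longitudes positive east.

Leg 1: dist=10421.7 km, bearing=126.9°
Leg 2: dist=15528.4 km, bearing=234.8°
Leg 3: dist=3806.5 km, bearing=102.0°
Leg 4: dist=3552.9 km, bearing=32.7°
Leg 5: dist=14205.8 km, bearing=118.3°
Total: 47515.3 km

Leg 1: φ1=0.4985917, φ2=-0.5905374, Δφ=-1.0891291, Δλ=1.2912312 rad; a=sin²(Δφ/2)+cosφ1·cosφ2·sin²(Δλ/2)=0.5324790922; c=2·atan2(√a, √(1-a))=1.635800281; dist=6371·c=10421.684 ≈ 10421.7 km; running total=10421.7 km
Leg 1 bearing: y=sinΔλ·cosφ2=0.79839236, x=cosφ1·sinφ2-sinφ1·cosφ2·cosΔλ=-0.59862348; θ=atan2(y, x)=126.8621° ≈ 126.9°
Leg 2: φ1=-0.5905374, φ2=0.1145861, Δφ=0.7051235, Δλ=-2.5799876 rad; a=sin²(Δφ/2)+cosφ1·cosφ2·sin²(Δλ/2)=0.8810542911; c=2·atan2(√a, √(1-a))=2.437359982; dist=6371·c=15528.420 ≈ 15528.4 km; running total=25950.1 km
Leg 2 bearing: y=sinΔλ·cosφ2=-0.52905308, x=cosφ1·sinφ2-sinφ1·cosφ2·cosΔλ=-0.37322024; θ=atan2(y, x)=-125.2010° <0 so +360° → 234.7990° ≈ 234.8°
Leg 3: φ1=0.1145861, φ2=-0.0217520, Δφ=-0.1363381, Δλ=0.5828108 rad; a=sin²(Δφ/2)+cosφ1·cosφ2·sin²(Δλ/2)=0.0866196685; c=2·atan2(√a, √(1-a))=0.597471519; dist=6371·c=3806.491 ≈ 3806.5 km; running total=29756.6 km
Leg 3 bearing: y=sinΔλ·cosφ2=0.55024271, x=cosφ1·sinφ2-sinφ1·cosφ2·cosΔλ=-0.11704599; θ=atan2(y, x)=102.0088° ≈ 102.0°
Leg 4: φ1=-0.0217520, φ2=0.4407009, Δφ=0.4624529, Δλ=0.3219923 rad; a=sin²(Δφ/2)+cosφ1·cosφ2·sin²(Δλ/2)=0.0757554373; c=2·atan2(√a, √(1-a))=0.557672548; dist=6371·c=3552.932 ≈ 3552.9 km; running total=33309.5 km
Leg 4 bearing: y=sinΔλ·cosφ2=0.28622055, x=cosφ1·sinφ2-sinφ1·cosφ2·cosΔλ=0.44513369; θ=atan2(y, x)=32.7410° ≈ 32.7°
Leg 5: φ1=0.4407009, φ2=-0.6432428, Δφ=-1.0839437, Δλ=2.0857871 rad; a=sin²(Δφ/2)+cosφ1·cosφ2·sin²(Δλ/2)=0.8061494178; c=2·atan2(√a, √(1-a))=2.229761268; dist=6371·c=14205.809 ≈ 14205.8 km; running total=47515.3 km
Leg 5 bearing: y=sinΔλ·cosφ2=0.69637264, x=cosφ1·sinφ2-sinφ1·cosφ2·cosΔλ=-0.37437319; θ=atan2(y, x)=118.2627° ≈ 118.3°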